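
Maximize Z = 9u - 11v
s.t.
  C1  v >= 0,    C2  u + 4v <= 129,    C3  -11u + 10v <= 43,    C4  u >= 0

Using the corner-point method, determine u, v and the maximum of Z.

u = 129, v = 0, maximum Z = 1161

Extreme points and Z = 9u - 11v:
  (129, 0) → Z = 1161
  (0, 0) → Z = 0
  (559/27, 731/27) → Z = -3010/27
  (0, 43/10) → Z = -473/10

The binding constraints are v = 0 and u + 4v = 129.
Solving simultaneously gives u = 129, v = 0.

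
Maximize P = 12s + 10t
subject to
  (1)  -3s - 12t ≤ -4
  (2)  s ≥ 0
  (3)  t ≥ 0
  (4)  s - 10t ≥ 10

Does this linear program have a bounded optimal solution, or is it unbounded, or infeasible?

unbounded

From the feasible point (10, 0), moving in the direction (10, 1) keeps every constraint satisfied while P increases without bound.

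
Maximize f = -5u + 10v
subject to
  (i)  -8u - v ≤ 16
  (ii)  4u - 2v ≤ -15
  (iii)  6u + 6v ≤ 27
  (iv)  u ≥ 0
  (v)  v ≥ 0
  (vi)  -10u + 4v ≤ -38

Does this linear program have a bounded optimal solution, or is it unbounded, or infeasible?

The boundaries 4u - 2v = -15 and -10u + 4v = -38 meet at (34, 151/2), but that point violates 6u + 6v ≤ 27. Every candidate vertex is excluded by some other constraint, so the feasible region is empty.

infeasible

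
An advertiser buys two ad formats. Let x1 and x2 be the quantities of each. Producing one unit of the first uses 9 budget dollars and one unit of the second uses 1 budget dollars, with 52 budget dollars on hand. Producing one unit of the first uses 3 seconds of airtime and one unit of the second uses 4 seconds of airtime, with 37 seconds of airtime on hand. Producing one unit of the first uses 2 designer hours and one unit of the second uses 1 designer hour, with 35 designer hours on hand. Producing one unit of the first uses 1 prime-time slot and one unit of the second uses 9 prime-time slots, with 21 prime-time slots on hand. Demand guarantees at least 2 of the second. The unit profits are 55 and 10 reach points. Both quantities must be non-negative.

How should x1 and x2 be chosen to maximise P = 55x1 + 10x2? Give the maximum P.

Corner points and P = 55x1 + 10x2:
  (0, 7/3) → P = 70/3
  (0, 2) → P = 20
  (3, 2) → P = 185

The optimum lies where x1 + 9x2 = 21 and x2 = 2.
Solving simultaneously gives x1 = 3, x2 = 2.

x1 = 3, x2 = 2, maximum P = 185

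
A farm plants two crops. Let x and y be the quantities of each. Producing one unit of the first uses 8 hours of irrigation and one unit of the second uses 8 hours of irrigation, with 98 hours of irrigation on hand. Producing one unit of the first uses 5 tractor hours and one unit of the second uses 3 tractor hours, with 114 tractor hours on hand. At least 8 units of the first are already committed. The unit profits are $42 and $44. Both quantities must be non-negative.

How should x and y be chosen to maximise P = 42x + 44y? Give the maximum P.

Vertices and P = 42x + 44y:
  (49/4, 0) → P = 1029/2
  (8, 0) → P = 336
  (8, 17/4) → P = 523

x = 8, y = 17/4, maximum P = 523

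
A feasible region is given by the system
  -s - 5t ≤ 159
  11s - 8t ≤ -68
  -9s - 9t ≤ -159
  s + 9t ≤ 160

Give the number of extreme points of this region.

The feasible vertices (each the meet of two boundaries and inside every other half-plane) are:
  (220/57, 787/57)
  (668/107, 1828/107)
  (-1/8, 427/24)

3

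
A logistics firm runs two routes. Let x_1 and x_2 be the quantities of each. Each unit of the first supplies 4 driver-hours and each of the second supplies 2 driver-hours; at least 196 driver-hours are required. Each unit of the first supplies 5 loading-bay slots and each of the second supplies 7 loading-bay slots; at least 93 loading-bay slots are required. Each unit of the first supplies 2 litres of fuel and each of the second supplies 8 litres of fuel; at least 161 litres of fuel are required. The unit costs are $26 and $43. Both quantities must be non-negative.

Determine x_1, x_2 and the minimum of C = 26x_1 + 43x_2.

Vertices and C = 26x_1 + 43x_2:
  (0, 98) → C = 4214
  (161/2, 0) → C = 2093
  (89/2, 9) → C = 1544
The feasible region is unbounded (it extends along (0, 1), (1, 0)), but C strictly increases along every unbounded feasible direction, so there is no improving ray and the minimum is attained at a vertex.

At the optimal vertex, 4x_1 + 2x_2 = 196 and 2x_1 + 8x_2 = 161.
Solving simultaneously gives x_1 = 89/2, x_2 = 9.

x_1 = 89/2, x_2 = 9, minimum C = 1544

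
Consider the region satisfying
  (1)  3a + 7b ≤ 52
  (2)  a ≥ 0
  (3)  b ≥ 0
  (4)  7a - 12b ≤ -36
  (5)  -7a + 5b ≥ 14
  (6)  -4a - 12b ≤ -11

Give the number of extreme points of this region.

4

Of the 15 pairwise boundary intersections, those satisfying every inequality are:
  (0, 52/7)
  (81/32, 203/32)
  (0, 3)
  (12/49, 22/7)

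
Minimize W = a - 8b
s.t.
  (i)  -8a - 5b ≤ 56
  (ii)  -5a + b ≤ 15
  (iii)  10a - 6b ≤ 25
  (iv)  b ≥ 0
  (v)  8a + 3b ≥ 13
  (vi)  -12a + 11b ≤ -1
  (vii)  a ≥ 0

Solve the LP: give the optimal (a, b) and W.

a = 269/38, b = 145/19, minimum W = -2051/38

Extreme points and W = a - 8b:
  (5/2, 0) → W = 5/2
  (269/38, 145/19) → W = -2051/38
  (13/8, 0) → W = 13/8
  (73/62, 37/31) → W = -519/62

The optimum lies where 10a - 6b = 25 and -12a + 11b = -1.
Solving simultaneously gives a = 269/38, b = 145/19.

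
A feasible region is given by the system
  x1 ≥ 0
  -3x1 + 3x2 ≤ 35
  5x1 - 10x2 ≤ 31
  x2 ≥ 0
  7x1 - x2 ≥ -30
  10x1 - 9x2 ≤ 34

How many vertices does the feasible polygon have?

Intersecting each pair of boundary lines and keeping only the points that satisfy every inequality leaves:
  (0, 35/3)
  (0, 0)
  (139, 452/3)
  (17/5, 0)

4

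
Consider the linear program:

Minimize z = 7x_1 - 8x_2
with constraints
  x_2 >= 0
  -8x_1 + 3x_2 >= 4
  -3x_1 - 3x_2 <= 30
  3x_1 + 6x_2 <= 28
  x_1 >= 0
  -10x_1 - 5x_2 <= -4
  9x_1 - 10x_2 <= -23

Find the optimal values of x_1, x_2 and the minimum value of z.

x_1 = 0, x_2 = 14/3, minimum z = -112/3

Feasible corners and z = 7x_1 - 8x_2:
  (20/19, 236/57) → z = -1468/57
  (29/53, 148/53) → z = -981/53
  (0, 14/3) → z = -112/3
  (0, 23/10) → z = -92/5

At the optimal vertex, 3x_1 + 6x_2 = 28 and x_1 = 0.
Solving simultaneously gives x_1 = 0, x_2 = 14/3.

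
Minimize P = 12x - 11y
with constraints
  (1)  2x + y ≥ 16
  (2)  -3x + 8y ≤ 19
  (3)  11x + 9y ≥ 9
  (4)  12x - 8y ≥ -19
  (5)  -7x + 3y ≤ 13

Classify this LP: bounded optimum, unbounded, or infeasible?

Corner points and P = 12x - 11y:
  (109/19, 86/19) → P = 362/19
  (135/7, -158/7) → P = 3358/7
The feasible region has finitely many vertices and no improving ray; the minimum is 362/19 at (109/19, 86/19).

bounded optimum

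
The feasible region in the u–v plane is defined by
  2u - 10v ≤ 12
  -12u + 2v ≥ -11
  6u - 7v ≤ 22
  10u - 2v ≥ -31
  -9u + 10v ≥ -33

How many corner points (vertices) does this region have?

Pairwise boundary intersections that survive every other constraint:
  (43/58, -61/58)
  (-167/48, -91/48)
  (21, 241/2)

3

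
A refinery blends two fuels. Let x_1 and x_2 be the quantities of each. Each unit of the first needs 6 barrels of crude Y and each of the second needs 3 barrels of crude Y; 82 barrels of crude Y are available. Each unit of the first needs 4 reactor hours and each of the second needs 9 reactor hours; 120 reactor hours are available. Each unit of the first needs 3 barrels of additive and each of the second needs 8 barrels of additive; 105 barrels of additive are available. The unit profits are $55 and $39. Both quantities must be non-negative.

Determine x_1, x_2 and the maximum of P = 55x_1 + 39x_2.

Extreme points and P = 55x_1 + 39x_2:
  (0, 0) → P = 0
  (0, 105/8) → P = 4095/8
  (41/3, 0) → P = 2255/3
  (9, 28/3) → P = 859
  (3, 12) → P = 633

The binding constraints are 6x_1 + 3x_2 = 82 and 4x_1 + 9x_2 = 120.
Solving simultaneously gives x_1 = 9, x_2 = 28/3.

x_1 = 9, x_2 = 28/3, maximum P = 859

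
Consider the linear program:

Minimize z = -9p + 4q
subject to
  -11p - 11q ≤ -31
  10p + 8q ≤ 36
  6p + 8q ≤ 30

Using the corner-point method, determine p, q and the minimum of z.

Feasible corners and z = -9p + 4q:
  (74/11, -43/11) → z = -838/11
  (-41/11, 72/11) → z = 657/11
  (3/2, 21/8) → z = -3

p = 74/11, q = -43/11, minimum z = -838/11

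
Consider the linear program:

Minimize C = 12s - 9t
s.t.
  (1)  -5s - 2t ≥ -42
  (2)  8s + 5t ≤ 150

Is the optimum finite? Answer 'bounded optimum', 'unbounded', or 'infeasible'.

From the feasible point (-10, 46), moving in the direction (-5, 8) keeps every constraint satisfied while C decreases without bound.

unbounded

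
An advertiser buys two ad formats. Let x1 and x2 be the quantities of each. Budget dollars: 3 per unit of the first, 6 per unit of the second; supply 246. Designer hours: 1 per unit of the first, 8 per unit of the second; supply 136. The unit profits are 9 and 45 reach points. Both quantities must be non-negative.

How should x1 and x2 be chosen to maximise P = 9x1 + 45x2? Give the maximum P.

Feasible corners and P = 9x1 + 45x2:
  (0, 0) → P = 0
  (0, 17) → P = 765
  (82, 0) → P = 738
  (64, 9) → P = 981

At the optimal vertex, 3x1 + 6x2 = 246 and x1 + 8x2 = 136.
Solving simultaneously gives x1 = 64, x2 = 9.

x1 = 64, x2 = 9, maximum P = 981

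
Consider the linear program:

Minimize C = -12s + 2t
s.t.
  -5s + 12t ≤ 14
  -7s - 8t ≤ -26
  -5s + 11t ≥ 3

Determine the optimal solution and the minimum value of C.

Extreme points and C = -12s + 2t:
  (50/31, 57/31) → C = -486/31
  (118/5, 11) → C = -1306/5
  (262/117, 151/117) → C = -2842/117

s = 118/5, t = 11, minimum C = -1306/5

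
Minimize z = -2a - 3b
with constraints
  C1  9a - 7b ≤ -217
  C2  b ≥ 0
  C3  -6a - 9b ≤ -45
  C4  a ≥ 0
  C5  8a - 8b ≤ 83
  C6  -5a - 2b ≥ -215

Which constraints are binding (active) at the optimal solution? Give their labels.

Extreme points and z = -2a - 3b:
  (0, 31) → z = -93
  (1071/53, 3020/53) → z = -11202/53
  (0, 215/2) → z = -645/2

The minimum is at (0, 215/2). Substituting into each constraint, equality holds for C4 and C6; the remaining constraints have slack.

C4 and C6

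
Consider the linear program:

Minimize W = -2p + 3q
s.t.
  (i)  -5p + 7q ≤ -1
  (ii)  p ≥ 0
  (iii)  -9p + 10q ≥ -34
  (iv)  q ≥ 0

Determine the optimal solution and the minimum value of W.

Feasible corners and W = -2p + 3q:
  (228/13, 161/13) → W = 27/13
  (1/5, 0) → W = -2/5
  (34/9, 0) → W = -68/9

The binding constraints are -9p + 10q = -34 and q = 0.
Solving simultaneously gives p = 34/9, q = 0.

p = 34/9, q = 0, minimum W = -68/9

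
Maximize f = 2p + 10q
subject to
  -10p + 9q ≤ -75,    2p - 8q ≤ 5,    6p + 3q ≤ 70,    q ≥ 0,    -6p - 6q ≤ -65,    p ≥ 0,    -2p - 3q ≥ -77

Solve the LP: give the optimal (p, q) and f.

Corner points and f = 2p + 10q:
  (285/28, 125/42) → f = 2105/42
  (345/38, 100/57) → f = 2035/57
  (575/54, 55/27) → f = 125/3
  (55/6, 5/3) → f = 35

At the optimal vertex, -10p + 9q = -75 and 6p + 3q = 70.
Solving simultaneously gives p = 285/28, q = 125/42.

p = 285/28, q = 125/42, maximum f = 2105/42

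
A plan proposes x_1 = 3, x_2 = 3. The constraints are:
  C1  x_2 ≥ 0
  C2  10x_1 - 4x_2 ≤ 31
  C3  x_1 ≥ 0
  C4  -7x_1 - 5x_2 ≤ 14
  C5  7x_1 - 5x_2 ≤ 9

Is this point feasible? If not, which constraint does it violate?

feasible

C1: 3 ≥ 0 ✓
C2: 18 ≤ 31 ✓
C3: 3 ≥ 0 ✓
C4: -36 ≤ 14 ✓
C5: 6 ≤ 9 ✓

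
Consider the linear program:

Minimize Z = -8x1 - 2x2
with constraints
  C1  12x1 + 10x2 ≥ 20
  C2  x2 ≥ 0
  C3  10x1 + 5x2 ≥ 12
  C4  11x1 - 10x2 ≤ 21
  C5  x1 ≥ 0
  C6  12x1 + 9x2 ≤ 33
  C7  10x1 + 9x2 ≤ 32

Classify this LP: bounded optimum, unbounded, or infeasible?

Corner points and Z = -8x1 - 2x2:
  (5/3, 0) → Z = -40/3
  (1/2, 7/5) → Z = -34/5
  (21/11, 0) → Z = -168/11
  (0, 12/5) → Z = -24/5
  (173/73, 37/73) → Z = -1458/73
  (0, 32/9) → Z = -64/9
  (1/2, 3) → Z = -10
The feasible region has finitely many vertices and no improving ray; the minimum is -1458/73 at (173/73, 37/73).

bounded optimum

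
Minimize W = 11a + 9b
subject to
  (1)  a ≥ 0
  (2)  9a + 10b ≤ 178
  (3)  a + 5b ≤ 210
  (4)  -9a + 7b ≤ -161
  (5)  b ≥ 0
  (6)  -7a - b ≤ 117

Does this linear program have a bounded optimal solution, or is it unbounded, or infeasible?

Vertices and W = 11a + 9b:
  (56/3, 1) → W = 643/3
  (178/9, 0) → W = 1958/9
  (161/9, 0) → W = 1771/9
The feasible region has finitely many vertices and no improving ray; the minimum is 1771/9 at (161/9, 0).

bounded optimum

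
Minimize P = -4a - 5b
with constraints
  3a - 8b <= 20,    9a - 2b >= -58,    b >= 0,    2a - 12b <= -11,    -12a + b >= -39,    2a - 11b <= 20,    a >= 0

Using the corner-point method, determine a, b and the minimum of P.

Feasible corners and P = -4a - 5b:
  (136/15, 349/5) → P = -5779/15
  (0, 29) → P = -145
  (479/142, 105/71) → P = -1483/71
  (0, 11/12) → P = -55/12

At the optimal vertex, 9a - 2b = -58 and -12a + b = -39.
Solving simultaneously gives a = 136/15, b = 349/5.

a = 136/15, b = 349/5, minimum P = -5779/15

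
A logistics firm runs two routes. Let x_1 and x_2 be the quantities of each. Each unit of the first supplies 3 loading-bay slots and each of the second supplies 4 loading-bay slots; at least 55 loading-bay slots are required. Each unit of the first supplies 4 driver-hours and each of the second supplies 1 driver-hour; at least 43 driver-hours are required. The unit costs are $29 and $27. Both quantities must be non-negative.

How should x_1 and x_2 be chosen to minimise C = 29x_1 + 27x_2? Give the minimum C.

x_1 = 9, x_2 = 7, minimum C = 450

Vertices and C = 29x_1 + 27x_2:
  (0, 43) → C = 1161
  (55/3, 0) → C = 1595/3
  (9, 7) → C = 450
The feasible region is unbounded (it extends along (0, 1), (1, 0)), but C strictly increases along every unbounded feasible direction, so there is no improving ray and the minimum is attained at a vertex.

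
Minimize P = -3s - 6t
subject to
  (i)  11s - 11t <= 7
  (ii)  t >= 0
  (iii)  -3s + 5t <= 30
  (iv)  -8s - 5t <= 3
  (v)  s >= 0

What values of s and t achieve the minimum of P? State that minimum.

s = 365/22, t = 351/22, minimum P = -291/2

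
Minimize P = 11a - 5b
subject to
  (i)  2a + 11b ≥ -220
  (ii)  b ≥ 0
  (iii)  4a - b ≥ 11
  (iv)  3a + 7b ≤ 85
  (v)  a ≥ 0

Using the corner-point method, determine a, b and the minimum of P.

a = 162/31, b = 307/31, minimum P = 247/31

Feasible corners and P = 11a - 5b:
  (11/4, 0) → P = 121/4
  (85/3, 0) → P = 935/3
  (162/31, 307/31) → P = 247/31

The binding constraints are 4a - b = 11 and 3a + 7b = 85.
Solving simultaneously gives a = 162/31, b = 307/31.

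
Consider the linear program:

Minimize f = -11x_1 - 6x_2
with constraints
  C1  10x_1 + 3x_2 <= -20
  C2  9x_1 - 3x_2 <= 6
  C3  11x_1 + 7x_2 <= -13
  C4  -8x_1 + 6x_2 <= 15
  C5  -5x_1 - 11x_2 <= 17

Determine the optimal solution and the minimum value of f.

x_1 = -55/28, x_2 = -5/42, minimum f = 625/28

Feasible corners and f = -11x_1 - 6x_2:
  (-55/28, -5/42) → f = 625/28
  (-169/95, -14/19) → f = 2279/95
  (-267/118, -61/118) → f = 3303/118

The binding constraints are 10x_1 + 3x_2 = -20 and -8x_1 + 6x_2 = 15.
Solving simultaneously gives x_1 = -55/28, x_2 = -5/42.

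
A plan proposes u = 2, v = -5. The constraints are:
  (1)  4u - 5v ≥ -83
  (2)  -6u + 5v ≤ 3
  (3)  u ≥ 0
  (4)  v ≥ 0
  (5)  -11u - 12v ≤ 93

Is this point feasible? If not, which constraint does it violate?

not feasible — violates (4)

Constraint (4): v = -5, which is not ≥ 0. All other constraints are satisfied.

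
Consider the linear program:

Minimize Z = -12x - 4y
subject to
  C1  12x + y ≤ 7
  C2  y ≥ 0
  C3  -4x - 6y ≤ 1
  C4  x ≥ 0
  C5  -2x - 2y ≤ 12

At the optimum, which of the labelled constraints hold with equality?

Vertices and Z = -12x - 4y:
  (7/12, 0) → Z = -7
  (0, 7) → Z = -28
  (0, 0) → Z = 0

The minimum is at (0, 7). Substituting into each constraint, equality holds for C1 and C4; the remaining constraints have slack.

C1 and C4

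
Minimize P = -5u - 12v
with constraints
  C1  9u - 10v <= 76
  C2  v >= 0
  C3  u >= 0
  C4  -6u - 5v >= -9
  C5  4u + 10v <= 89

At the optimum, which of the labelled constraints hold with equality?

Vertices and P = -5u - 12v:
  (0, 0) → P = 0
  (3/2, 0) → P = -15/2
  (0, 9/5) → P = -108/5

The minimum is at (0, 9/5). Substituting into each constraint, equality holds for C3 and C4; the remaining constraints have slack.

C3 and C4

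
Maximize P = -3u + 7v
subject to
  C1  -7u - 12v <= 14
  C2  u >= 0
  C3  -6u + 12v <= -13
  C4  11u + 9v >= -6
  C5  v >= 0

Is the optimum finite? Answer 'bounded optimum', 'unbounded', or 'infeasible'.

unbounded

From the feasible point (13/6, 0), moving in the direction (12, 6) keeps every constraint satisfied while P increases without bound.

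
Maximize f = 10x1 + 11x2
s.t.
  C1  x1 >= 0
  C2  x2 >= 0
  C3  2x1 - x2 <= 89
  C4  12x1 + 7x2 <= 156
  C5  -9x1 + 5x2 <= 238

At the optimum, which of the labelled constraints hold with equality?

C1 and C4

Feasible corners and f = 10x1 + 11x2:
  (0, 0) → f = 0
  (0, 156/7) → f = 1716/7
  (13, 0) → f = 130

The maximum is at (0, 156/7). Substituting into each constraint, equality holds for C1 and C4; the remaining constraints have slack.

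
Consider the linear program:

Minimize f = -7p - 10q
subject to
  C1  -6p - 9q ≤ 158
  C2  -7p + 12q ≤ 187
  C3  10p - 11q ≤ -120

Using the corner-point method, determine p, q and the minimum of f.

Vertices and f = -7p - 10q:
  (-1193/45, 16/135) → f = 24893/135
  (-1409/78, -215/39) → f = 4721/26
  (617/43, 1030/43) → f = -14619/43

The optimum lies where -7p + 12q = 187 and 10p - 11q = -120.
Solving simultaneously gives p = 617/43, q = 1030/43.

p = 617/43, q = 1030/43, minimum f = -14619/43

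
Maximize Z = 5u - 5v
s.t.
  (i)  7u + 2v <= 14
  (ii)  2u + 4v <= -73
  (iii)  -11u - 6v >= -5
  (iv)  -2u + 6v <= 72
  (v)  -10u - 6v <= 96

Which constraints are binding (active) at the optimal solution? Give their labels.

(i) and (v)

Vertices and Z = 5u - 5v:
  (101/12, -539/24) → Z = 1235/8
  (138/11, -406/11) → Z = 2720/11
  (27/14, -269/14) → Z = 740/7

The maximum is at (138/11, -406/11). Substituting into each constraint, equality holds for (i) and (v); the remaining constraints have slack.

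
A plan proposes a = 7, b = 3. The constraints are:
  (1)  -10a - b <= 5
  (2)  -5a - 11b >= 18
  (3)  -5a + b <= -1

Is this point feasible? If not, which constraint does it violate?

Constraint (2): -5a - 11b = -68, which is not ≥ 18. All other constraints are satisfied.

not feasible — violates (2)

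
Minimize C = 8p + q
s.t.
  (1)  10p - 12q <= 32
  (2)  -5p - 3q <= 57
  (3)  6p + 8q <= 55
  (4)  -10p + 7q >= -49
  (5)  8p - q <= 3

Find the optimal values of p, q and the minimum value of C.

Corner points and C = 8p + q:
  (-98/15, -73/9) → C = -2717/45
  (2/43, -113/43) → C = -97/43
  (-621/22, 617/22) → C = -4351/22
  (79/70, 211/35) → C = 527/35

The optimum lies where -5p - 3q = 57 and 6p + 8q = 55.
Solving simultaneously gives p = -621/22, q = 617/22.

p = -621/22, q = 617/22, minimum C = -4351/22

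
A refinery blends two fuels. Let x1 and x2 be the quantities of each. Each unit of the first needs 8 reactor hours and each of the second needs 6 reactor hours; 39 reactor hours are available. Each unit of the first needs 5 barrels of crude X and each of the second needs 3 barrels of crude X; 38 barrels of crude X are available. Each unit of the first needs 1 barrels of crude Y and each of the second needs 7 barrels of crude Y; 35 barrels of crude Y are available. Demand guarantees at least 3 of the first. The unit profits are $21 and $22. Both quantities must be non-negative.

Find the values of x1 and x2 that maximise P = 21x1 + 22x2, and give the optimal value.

x1 = 3, x2 = 5/2, maximum P = 118

Corner points and P = 21x1 + 22x2:
  (39/8, 0) → P = 819/8
  (3, 0) → P = 63
  (3, 5/2) → P = 118

At the optimal vertex, 8x1 + 6x2 = 39 and x1 = 3.
Solving simultaneously gives x1 = 3, x2 = 5/2.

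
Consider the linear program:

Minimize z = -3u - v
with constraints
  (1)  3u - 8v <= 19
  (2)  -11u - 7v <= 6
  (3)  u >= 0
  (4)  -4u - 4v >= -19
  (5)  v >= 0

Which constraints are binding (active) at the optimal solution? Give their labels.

(4) and (5)

Corner points and z = -3u - v:
  (0, 19/4) → z = -19/4
  (0, 0) → z = 0
  (19/4, 0) → z = -57/4

The minimum is at (19/4, 0). Substituting into each constraint, equality holds for (4) and (5); the remaining constraints have slack.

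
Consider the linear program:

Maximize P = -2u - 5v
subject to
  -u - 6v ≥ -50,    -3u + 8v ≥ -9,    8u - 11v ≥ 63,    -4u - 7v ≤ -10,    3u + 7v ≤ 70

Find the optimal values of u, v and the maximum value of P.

The optimum lies where -3u + 8v = -9 and 8u - 11v = 63.
Solving simultaneously gives u = 405/31, v = 117/31.

u = 405/31, v = 117/31, maximum P = -45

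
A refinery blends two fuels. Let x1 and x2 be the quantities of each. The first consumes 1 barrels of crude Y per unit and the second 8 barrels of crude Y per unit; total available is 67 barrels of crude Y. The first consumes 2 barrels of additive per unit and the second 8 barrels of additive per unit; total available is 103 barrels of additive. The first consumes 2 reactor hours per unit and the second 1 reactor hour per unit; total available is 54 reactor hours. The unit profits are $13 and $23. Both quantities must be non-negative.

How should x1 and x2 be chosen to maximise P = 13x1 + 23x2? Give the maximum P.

Feasible corners and P = 13x1 + 23x2:
  (0, 0) → P = 0
  (0, 67/8) → P = 1541/8
  (27, 0) → P = 351
  (73/3, 16/3) → P = 439

The binding constraints are x1 + 8x2 = 67 and 2x1 + x2 = 54.
Solving simultaneously gives x1 = 73/3, x2 = 16/3.

x1 = 73/3, x2 = 16/3, maximum P = 439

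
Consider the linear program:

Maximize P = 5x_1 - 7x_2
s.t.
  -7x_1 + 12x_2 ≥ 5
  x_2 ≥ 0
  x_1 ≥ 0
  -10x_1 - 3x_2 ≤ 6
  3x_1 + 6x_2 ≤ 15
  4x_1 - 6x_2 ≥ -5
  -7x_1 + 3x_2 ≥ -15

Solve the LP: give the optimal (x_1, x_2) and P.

At the optimal vertex, -7x_1 + 12x_2 = 5 and 3x_1 + 6x_2 = 15.
Solving simultaneously gives x_1 = 25/13, x_2 = 20/13.

x_1 = 25/13, x_2 = 20/13, maximum P = -15/13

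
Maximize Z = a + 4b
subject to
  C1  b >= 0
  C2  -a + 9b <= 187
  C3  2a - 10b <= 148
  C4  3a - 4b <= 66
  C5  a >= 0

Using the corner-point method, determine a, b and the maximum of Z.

a = 1342/23, b = 627/23, maximum Z = 3850/23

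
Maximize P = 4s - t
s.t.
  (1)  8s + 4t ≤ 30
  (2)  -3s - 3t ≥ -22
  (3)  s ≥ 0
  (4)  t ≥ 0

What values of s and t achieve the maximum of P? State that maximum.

Corner points and P = 4s - t:
  (1/6, 43/6) → P = -13/2
  (15/4, 0) → P = 15
  (0, 22/3) → P = -22/3
  (0, 0) → P = 0

The optimum lies where 8s + 4t = 30 and t = 0.
Solving simultaneously gives s = 15/4, t = 0.

s = 15/4, t = 0, maximum P = 15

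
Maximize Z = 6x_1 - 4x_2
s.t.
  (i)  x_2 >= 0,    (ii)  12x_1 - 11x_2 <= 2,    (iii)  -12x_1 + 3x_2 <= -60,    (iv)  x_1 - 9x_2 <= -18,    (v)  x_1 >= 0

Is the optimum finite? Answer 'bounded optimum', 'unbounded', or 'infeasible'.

unbounded

From the feasible point (109/16, 29/4), moving in the direction (11, 12) keeps every constraint satisfied while Z increases without bound.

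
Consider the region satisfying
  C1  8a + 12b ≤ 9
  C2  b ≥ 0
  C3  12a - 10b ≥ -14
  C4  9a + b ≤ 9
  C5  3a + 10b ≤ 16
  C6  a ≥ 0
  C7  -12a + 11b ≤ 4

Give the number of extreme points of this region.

5

Of the 21 pairwise boundary intersections, those satisfying every inequality are:
  (99/100, 9/100)
  (51/232, 35/58)
  (1, 0)
  (0, 0)
  (0, 4/11)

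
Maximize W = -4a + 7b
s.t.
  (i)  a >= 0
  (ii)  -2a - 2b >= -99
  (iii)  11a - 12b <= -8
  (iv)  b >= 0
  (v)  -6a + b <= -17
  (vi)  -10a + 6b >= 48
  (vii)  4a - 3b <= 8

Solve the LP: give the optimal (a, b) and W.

a = 19/2, b = 40, maximum W = 242

Feasible corners and W = -4a + 7b:
  (19/2, 40) → W = 242
  (249/16, 543/16) → W = 2805/16
  (75/13, 229/13) → W = 1303/13

The optimum lies where -2a - 2b = -99 and -6a + b = -17.
Solving simultaneously gives a = 19/2, b = 40.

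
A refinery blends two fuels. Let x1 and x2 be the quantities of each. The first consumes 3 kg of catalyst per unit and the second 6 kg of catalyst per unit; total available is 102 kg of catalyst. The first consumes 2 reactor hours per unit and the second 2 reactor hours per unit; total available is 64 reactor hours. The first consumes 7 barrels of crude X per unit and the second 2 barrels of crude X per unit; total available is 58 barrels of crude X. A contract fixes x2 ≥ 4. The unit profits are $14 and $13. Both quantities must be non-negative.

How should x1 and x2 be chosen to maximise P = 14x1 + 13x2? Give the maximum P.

Vertices and P = 14x1 + 13x2:
  (0, 17) → P = 221
  (0, 4) → P = 52
  (4, 15) → P = 251
  (50/7, 4) → P = 152

x1 = 4, x2 = 15, maximum P = 251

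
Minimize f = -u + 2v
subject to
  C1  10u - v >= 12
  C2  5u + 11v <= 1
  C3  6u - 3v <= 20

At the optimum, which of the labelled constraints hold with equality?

C1 and C3

Extreme points and f = -u + 2v:
  (133/115, -10/23) → f = -233/115
  (2/3, -16/3) → f = -34/3
  (223/81, -94/81) → f = -137/27

The minimum is at (2/3, -16/3). Substituting into each constraint, equality holds for C1 and C3; the remaining constraints have slack.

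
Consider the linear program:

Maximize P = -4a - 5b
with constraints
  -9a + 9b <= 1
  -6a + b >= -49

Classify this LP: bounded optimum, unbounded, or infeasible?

From the feasible point (442/45, 149/15), moving in the direction (-1, -6) keeps every constraint satisfied while P increases without bound.

unbounded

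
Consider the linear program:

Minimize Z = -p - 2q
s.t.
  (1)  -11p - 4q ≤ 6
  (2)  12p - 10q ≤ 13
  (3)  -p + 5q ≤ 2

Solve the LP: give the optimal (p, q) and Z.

The optimum lies where 12p - 10q = 13 and -p + 5q = 2.
Solving simultaneously gives p = 17/10, q = 37/50.

p = 17/10, q = 37/50, minimum Z = -159/50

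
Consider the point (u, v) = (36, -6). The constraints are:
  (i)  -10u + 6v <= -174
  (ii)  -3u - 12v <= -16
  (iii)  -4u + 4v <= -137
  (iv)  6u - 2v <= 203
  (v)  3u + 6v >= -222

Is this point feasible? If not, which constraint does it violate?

Constraint (iv): 6u - 2v = 228, which is not ≤ 203. All other constraints are satisfied.

not feasible — violates (iv)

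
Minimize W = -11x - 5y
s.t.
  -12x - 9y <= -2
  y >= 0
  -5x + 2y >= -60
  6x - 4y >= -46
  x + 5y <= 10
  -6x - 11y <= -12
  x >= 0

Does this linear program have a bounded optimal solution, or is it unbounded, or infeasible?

bounded optimum

Vertices and W = -11x - 5y:
  (10, 0) → W = -110
  (2, 0) → W = -22
  (0, 2) → W = -10
  (0, 12/11) → W = -60/11
The feasible region has finitely many vertices and no improving ray; the minimum is -110 at (10, 0).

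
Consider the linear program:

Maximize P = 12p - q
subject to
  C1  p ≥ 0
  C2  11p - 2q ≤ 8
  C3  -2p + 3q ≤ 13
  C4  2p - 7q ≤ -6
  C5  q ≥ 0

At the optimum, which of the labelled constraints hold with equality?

Feasible corners and P = 12p - q:
  (0, 13/3) → P = -13/3
  (0, 6/7) → P = -6/7
  (50/29, 159/29) → P = 441/29
  (68/73, 82/73) → P = 734/73

The maximum is at (50/29, 159/29). Substituting into each constraint, equality holds for C2 and C3; the remaining constraints have slack.

C2 and C3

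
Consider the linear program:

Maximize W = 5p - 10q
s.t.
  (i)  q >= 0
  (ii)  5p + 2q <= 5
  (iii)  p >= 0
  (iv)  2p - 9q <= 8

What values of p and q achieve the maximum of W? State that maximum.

Vertices and W = 5p - 10q:
  (1, 0) → W = 5
  (0, 0) → W = 0
  (0, 5/2) → W = -25

At the optimal vertex, q = 0 and 5p + 2q = 5.
Solving simultaneously gives p = 1, q = 0.

p = 1, q = 0, maximum W = 5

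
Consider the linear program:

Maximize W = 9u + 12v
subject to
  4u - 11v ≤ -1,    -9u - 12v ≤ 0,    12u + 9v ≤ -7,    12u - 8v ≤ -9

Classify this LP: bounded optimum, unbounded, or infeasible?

unbounded

From the feasible point (-4/3, 1), moving in the direction (-9, 12) keeps every constraint satisfied while W increases without bound.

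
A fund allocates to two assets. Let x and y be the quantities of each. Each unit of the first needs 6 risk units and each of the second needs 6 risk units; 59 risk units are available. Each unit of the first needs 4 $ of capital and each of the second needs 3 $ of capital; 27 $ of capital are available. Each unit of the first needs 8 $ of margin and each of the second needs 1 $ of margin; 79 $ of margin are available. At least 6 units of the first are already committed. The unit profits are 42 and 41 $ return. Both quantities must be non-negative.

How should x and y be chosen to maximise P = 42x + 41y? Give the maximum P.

Corner points and P = 42x + 41y:
  (27/4, 0) → P = 567/2
  (6, 0) → P = 252
  (6, 1) → P = 293

x = 6, y = 1, maximum P = 293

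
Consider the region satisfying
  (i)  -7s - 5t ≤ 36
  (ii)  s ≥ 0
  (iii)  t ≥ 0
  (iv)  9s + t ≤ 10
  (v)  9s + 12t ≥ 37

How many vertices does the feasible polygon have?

3

The feasible vertices (each the meet of two boundaries and inside every other half-plane) are:
  (0, 10)
  (0, 37/12)
  (83/99, 27/11)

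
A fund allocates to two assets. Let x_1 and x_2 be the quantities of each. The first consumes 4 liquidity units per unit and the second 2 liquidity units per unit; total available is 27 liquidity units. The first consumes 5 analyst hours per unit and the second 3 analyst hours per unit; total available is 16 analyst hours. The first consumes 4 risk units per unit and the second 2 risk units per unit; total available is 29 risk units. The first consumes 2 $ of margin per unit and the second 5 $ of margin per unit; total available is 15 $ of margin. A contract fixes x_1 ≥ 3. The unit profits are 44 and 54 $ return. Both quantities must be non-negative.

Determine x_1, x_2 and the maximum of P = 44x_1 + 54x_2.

x_1 = 3, x_2 = 1/3, maximum P = 150

Vertices and P = 44x_1 + 54x_2:
  (16/5, 0) → P = 704/5
  (3, 0) → P = 132
  (3, 1/3) → P = 150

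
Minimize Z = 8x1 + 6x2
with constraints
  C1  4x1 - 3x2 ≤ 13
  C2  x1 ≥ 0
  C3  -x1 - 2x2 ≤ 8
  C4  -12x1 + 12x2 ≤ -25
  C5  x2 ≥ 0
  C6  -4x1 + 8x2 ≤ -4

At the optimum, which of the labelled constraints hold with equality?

Corner points and Z = 8x1 + 6x2:
  (13/4, 0) → Z = 26
  (23/5, 9/5) → Z = 238/5
  (25/12, 0) → Z = 50/3
  (19/6, 13/12) → Z = 191/6

The minimum is at (25/12, 0). Substituting into each constraint, equality holds for C4 and C5; the remaining constraints have slack.

C4 and C5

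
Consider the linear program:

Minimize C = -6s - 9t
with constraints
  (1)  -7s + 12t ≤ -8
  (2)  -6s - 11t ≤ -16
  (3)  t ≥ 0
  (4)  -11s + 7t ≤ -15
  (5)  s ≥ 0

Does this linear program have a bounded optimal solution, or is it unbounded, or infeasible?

From the feasible point (280/149, 64/149), moving in the direction (12, 7) keeps every constraint satisfied while C decreases without bound.

unbounded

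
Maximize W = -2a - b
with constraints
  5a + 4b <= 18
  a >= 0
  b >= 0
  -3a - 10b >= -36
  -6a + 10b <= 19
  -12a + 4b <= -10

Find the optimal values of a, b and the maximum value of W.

Feasible corners and W = -2a - b:
  (18/5, 0) → W = -36/5
  (28/17, 83/34) → W = -195/34
  (5/6, 0) → W = -5/3

The optimum lies where b = 0 and -12a + 4b = -10.
Solving simultaneously gives a = 5/6, b = 0.

a = 5/6, b = 0, maximum W = -5/3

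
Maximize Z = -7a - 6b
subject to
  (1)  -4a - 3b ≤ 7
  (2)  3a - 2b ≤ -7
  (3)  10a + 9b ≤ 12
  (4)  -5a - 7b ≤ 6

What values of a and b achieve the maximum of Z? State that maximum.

Corner points and Z = -7a - 6b:
  (-33/2, 59/3) → Z = -5/2
  (-31/13, 11/13) → Z = 151/13
  (-39/47, 106/47) → Z = -363/47
  (-61/31, 17/31) → Z = 325/31

a = -31/13, b = 11/13, maximum Z = 151/13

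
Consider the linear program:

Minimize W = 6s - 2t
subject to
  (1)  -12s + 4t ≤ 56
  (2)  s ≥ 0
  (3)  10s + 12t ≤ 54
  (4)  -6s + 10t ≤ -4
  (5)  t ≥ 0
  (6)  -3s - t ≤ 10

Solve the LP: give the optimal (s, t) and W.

s = 2/3, t = 0, minimum W = 4

Vertices and W = 6s - 2t:
  (147/43, 71/43) → W = 740/43
  (27/5, 0) → W = 162/5
  (2/3, 0) → W = 4

The binding constraints are -6s + 10t = -4 and t = 0.
Solving simultaneously gives s = 2/3, t = 0.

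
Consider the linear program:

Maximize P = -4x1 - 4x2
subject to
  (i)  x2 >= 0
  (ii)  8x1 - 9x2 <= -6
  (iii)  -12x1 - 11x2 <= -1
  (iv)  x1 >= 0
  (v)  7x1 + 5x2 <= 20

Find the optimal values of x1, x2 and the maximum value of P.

Feasible corners and P = -4x1 - 4x2:
  (0, 2/3) → P = -8/3
  (150/103, 202/103) → P = -1408/103
  (0, 4) → P = -16

x1 = 0, x2 = 2/3, maximum P = -8/3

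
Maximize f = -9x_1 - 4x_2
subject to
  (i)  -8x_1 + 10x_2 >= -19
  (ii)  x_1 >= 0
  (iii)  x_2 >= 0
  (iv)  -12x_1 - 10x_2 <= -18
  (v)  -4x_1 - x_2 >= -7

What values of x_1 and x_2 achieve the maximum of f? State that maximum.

x_1 = 0, x_2 = 9/5, maximum f = -36/5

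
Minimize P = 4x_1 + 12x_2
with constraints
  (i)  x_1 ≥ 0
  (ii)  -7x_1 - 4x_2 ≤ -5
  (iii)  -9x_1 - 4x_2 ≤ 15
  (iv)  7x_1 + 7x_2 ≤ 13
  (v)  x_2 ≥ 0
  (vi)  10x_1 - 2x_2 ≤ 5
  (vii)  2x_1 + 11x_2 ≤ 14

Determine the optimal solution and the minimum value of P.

Corner points and P = 4x_1 + 12x_2:
  (0, 5/4) → P = 15
  (0, 14/11) → P = 168/11
  (5/9, 5/18) → P = 50/9
  (61/84, 95/84) → P = 346/21
  (5/7, 8/7) → P = 116/7

x_1 = 5/9, x_2 = 5/18, minimum P = 50/9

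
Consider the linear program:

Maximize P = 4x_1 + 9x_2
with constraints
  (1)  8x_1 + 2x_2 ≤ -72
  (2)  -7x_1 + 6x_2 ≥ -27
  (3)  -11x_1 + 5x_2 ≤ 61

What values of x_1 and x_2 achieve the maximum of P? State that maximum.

Vertices and P = 4x_1 + 9x_2:
  (-189/31, -360/31) → P = -3996/31
  (-241/31, -152/31) → P = -2332/31
  (-501/31, -724/31) → P = -8520/31

At the optimal vertex, 8x_1 + 2x_2 = -72 and -11x_1 + 5x_2 = 61.
Solving simultaneously gives x_1 = -241/31, x_2 = -152/31.

x_1 = -241/31, x_2 = -152/31, maximum P = -2332/31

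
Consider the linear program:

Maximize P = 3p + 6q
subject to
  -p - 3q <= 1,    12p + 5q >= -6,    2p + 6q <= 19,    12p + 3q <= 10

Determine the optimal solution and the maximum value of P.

p = 1/22, q = 104/33, maximum P = 419/22

Vertices and P = 3p + 6q:
  (-13/31, -6/31) → P = -75/31
  (1, -2/3) → P = -1
  (-131/62, 120/31) → P = 1047/62
  (1/22, 104/33) → P = 419/22

The optimum lies where 2p + 6q = 19 and 12p + 3q = 10.
Solving simultaneously gives p = 1/22, q = 104/33.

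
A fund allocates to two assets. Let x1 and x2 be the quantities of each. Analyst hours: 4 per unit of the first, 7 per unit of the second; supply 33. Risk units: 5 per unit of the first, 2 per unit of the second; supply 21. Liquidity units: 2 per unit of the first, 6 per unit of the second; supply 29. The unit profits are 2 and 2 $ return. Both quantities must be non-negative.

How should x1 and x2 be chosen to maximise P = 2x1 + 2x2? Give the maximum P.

Corner points and P = 2x1 + 2x2:
  (0, 0) → P = 0
  (0, 33/7) → P = 66/7
  (21/5, 0) → P = 42/5
  (3, 3) → P = 12

The binding constraints are 4x1 + 7x2 = 33 and 5x1 + 2x2 = 21.
Solving simultaneously gives x1 = 3, x2 = 3.

x1 = 3, x2 = 3, maximum P = 12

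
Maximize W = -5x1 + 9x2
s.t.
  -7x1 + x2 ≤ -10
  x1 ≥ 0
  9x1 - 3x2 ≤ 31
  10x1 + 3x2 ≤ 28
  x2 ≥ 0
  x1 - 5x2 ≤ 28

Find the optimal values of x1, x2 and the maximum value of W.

x1 = 58/31, x2 = 96/31, maximum W = 574/31

Corner points and W = -5x1 + 9x2:
  (58/31, 96/31) → W = 574/31
  (10/7, 0) → W = -50/7
  (14/5, 0) → W = -14

At the optimal vertex, -7x1 + x2 = -10 and 10x1 + 3x2 = 28.
Solving simultaneously gives x1 = 58/31, x2 = 96/31.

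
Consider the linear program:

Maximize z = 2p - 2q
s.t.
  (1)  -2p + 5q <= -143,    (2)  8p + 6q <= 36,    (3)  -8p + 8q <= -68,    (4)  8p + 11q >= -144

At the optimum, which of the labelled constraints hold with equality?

(2) and (4)

Extreme points and z = 2p - 2q:
  (519/26, -268/13) → z = 1055/13
  (853/62, -716/31) → z = 2285/31
  (63/2, -36) → z = 135

The maximum is at (63/2, -36). Substituting into each constraint, equality holds for (2) and (4); the remaining constraints have slack.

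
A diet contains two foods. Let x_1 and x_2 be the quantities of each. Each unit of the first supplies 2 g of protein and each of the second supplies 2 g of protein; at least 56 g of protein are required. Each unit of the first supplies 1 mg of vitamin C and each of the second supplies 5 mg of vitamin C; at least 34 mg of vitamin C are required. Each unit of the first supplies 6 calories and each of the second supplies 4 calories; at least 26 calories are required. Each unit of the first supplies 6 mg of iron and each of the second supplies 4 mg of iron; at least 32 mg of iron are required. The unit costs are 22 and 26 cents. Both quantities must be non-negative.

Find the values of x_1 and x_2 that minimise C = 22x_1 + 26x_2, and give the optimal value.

Vertices and C = 22x_1 + 26x_2:
  (0, 28) → C = 728
  (34, 0) → C = 748
  (53/2, 3/2) → C = 622
The feasible region is unbounded (it extends along (0, 1), (1, 0)), but C strictly increases along every unbounded feasible direction, so there is no improving ray and the minimum is attained at a vertex.

The optimum lies where 2x_1 + 2x_2 = 56 and x_1 + 5x_2 = 34.
Solving simultaneously gives x_1 = 53/2, x_2 = 3/2.

x_1 = 53/2, x_2 = 3/2, minimum C = 622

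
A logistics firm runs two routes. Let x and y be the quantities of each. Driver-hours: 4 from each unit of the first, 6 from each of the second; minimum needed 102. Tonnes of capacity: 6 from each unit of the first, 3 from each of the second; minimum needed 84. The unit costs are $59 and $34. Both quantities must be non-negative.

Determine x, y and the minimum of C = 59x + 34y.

x = 33/4, y = 23/2, minimum C = 3511/4

Feasible corners and C = 59x + 34y:
  (0, 28) → C = 952
  (51/2, 0) → C = 3009/2
  (33/4, 23/2) → C = 3511/4
The feasible region is unbounded (it extends along (0, 1), (1, 0)), but C strictly increases along every unbounded feasible direction, so there is no improving ray and the minimum is attained at a vertex.

At the optimal vertex, 4x + 6y = 102 and 6x + 3y = 84.
Solving simultaneously gives x = 33/4, y = 23/2.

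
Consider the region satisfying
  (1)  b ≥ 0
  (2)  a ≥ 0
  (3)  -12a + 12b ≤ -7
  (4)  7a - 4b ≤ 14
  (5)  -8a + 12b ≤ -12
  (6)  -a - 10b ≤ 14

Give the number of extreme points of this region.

Intersecting each pair of boundary lines and keeping only the points that satisfy every inequality leaves:
  (2, 0)
  (3/2, 0)
  (30/13, 7/13)

3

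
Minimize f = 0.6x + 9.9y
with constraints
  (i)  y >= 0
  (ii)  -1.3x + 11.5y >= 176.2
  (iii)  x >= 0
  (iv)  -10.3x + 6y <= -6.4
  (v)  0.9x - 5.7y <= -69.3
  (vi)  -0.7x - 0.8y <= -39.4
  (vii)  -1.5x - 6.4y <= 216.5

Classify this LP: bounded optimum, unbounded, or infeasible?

Corner points and f = 0.6x + 9.9y:
  (6913/98, 2283/98) → f = 53499/196
  (31214/909, 17456/909) → f = 319238/1515
  (6038/311, 20067/622) → f = 2059089/6220
The feasible region has finitely many vertices and no improving ray; the minimum is 319238/1515 at (31214/909, 17456/909).

bounded optimum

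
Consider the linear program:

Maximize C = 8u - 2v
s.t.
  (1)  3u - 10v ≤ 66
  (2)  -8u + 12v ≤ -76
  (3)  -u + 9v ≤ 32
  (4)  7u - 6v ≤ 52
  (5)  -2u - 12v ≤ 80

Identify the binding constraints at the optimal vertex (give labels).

(2) and (4)

Extreme points and C = 8u - 2v:
  (31/13, -153/26) → C = 401/13
  (-1/7, -93/14) → C = 85/7
  (14/3, -29/9) → C = 394/9
  (-2/5, -33/5) → C = 10

The maximum is at (14/3, -29/9). Substituting into each constraint, equality holds for (2) and (4); the remaining constraints have slack.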